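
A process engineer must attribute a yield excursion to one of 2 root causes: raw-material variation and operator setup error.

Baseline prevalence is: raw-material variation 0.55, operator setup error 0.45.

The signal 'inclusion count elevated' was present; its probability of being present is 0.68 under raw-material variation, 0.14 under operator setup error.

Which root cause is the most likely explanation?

raw-material variation

Multiply each prior by the likelihood of the signal:
  raw-material variation: 0.55 × 0.68 = 0.374
  operator setup error: 0.45 × 0.14 = 0.063
The unnormalized weights sum to 0.437.
P(raw-material variation | evidence) ≈ 0.374 / 0.437 ≈ 0.856
P(operator setup error | evidence) ≈ 0.063 / 0.437 ≈ 0.144
The largest is 0.856, so raw-material variation is most probable.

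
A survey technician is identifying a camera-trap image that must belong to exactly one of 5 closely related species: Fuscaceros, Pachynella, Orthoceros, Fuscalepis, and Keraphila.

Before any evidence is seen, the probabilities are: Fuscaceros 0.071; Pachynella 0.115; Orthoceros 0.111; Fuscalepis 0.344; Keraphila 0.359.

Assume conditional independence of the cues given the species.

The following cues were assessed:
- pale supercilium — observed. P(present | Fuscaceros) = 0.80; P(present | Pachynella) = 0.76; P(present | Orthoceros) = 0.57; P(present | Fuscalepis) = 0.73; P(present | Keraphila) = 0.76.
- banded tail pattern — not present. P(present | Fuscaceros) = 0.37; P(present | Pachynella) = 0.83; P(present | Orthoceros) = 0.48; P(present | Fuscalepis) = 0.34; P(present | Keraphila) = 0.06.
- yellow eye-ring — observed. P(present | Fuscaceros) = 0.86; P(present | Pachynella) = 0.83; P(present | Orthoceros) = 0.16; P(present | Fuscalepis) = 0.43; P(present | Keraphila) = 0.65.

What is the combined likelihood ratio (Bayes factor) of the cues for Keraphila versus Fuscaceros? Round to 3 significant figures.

The Bayes factor is the ratio of the joint likelihoods of the cue pattern under the two hypotheses (using 1 − P(present | H) for each absent cue).
  Keraphila: 0.76 × (1 − 0.06) × 0.65 = 0.46436
  Fuscaceros: 0.80 × (1 − 0.37) × 0.86 = 0.43344
Bayes factor = 0.46436 / 0.43344 ≈ 1.07

1.07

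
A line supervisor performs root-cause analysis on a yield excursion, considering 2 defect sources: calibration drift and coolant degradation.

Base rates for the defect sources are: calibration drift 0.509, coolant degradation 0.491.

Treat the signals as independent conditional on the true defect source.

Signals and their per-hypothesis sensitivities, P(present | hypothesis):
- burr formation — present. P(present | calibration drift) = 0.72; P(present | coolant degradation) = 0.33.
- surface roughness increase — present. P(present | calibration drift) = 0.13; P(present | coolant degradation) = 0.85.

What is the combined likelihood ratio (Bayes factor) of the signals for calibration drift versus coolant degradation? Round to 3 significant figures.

The Bayes factor is the ratio of the joint likelihoods of the signal pattern under the two hypotheses.
  calibration drift: 0.72 × 0.13 = 0.0936
  coolant degradation: 0.33 × 0.85 = 0.2805
Bayes factor = 0.0936 / 0.2805 ≈ 0.334

0.334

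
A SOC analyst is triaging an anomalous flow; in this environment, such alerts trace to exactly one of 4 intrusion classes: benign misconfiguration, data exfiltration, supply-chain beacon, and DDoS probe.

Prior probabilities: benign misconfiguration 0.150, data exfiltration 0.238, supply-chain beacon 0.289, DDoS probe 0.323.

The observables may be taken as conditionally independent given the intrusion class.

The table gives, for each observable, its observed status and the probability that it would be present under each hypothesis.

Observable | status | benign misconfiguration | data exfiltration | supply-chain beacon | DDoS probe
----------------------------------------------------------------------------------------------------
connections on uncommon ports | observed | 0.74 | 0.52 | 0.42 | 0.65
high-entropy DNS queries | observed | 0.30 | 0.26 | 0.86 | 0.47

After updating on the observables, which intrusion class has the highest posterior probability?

For each hypothesis, the unnormalized posterior weight is prior × product of the observable likelihoods:
  benign misconfiguration: 0.150 × 0.74 × 0.30 = 0.0333
  data exfiltration: 0.238 × 0.52 × 0.26 = 0.032178
  supply-chain beacon: 0.289 × 0.42 × 0.86 = 0.10439
  DDoS probe: 0.323 × 0.65 × 0.47 = 0.098677
Normalizing constant Z = 0.0333 + 0.032178 + 0.10439 + 0.098677 = 0.26854.
P(benign misconfiguration | evidence) ≈ 0.0333 / 0.26854 ≈ 0.124
P(data exfiltration | evidence) ≈ 0.032178 / 0.26854 ≈ 0.120
P(supply-chain beacon | evidence) ≈ 0.10439 / 0.26854 ≈ 0.389
P(DDoS probe | evidence) ≈ 0.098677 / 0.26854 ≈ 0.367
The largest is 0.389, so supply-chain beacon is most probable.

supply-chain beacon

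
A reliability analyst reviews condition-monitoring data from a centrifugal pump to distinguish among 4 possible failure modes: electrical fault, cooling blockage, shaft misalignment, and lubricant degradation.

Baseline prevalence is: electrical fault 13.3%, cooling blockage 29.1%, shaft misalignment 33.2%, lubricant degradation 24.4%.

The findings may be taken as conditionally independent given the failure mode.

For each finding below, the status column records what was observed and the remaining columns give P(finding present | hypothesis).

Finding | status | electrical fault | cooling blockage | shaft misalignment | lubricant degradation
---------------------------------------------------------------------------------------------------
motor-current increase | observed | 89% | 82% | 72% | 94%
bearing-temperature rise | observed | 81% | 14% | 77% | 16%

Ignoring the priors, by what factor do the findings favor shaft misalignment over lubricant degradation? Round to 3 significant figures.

3.69

Take the product of per-finding likelihoods under each hypothesis, then divide.
  shaft misalignment: 0.72 × 0.77 = 0.5544
  lubricant degradation: 0.94 × 0.16 = 0.1504
Bayes factor = 0.5544 / 0.1504 ≈ 3.69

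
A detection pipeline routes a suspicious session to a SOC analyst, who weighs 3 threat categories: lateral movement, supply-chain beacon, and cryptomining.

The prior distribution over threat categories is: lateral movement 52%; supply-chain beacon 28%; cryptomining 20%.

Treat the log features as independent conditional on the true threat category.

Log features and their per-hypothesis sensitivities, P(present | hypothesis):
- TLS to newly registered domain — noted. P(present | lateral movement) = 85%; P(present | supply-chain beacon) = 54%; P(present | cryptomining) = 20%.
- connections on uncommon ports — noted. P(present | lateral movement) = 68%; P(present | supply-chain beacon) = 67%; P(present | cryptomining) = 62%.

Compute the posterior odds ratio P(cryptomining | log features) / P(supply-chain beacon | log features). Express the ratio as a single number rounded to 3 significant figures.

The normalizing constant cancels in an odds ratio, so compute prior × likelihood for the two hypotheses only:
  cryptomining: 0.20 × 0.20 × 0.62 = 0.0248
  supply-chain beacon: 0.28 × 0.54 × 0.67 = 0.1013
Odds(cryptomining : supply-chain beacon) = 0.0248 / 0.1013 ≈ 0.245.

0.245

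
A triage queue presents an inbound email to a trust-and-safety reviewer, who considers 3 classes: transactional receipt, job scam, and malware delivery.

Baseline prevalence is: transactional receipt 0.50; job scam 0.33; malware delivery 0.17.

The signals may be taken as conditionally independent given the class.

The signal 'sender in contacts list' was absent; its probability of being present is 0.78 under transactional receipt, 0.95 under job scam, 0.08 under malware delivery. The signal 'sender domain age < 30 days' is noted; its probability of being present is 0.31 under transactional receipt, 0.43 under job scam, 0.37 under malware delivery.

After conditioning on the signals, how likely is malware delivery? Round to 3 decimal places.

By Bayes' rule with conditional independence, the unnormalized weight for each hypothesis is prior × ∏ likelihoods (using 1 − P(present | H) for each absent signal):
  transactional receipt: 0.50 × (1 − 0.78) × 0.31 = 0.0341
  job scam: 0.33 × (1 − 0.95) × 0.43 = 0.007095
  malware delivery: 0.17 × (1 − 0.08) × 0.37 = 0.057868
Marginal likelihood of the evidence = 0.099063.
P(malware delivery | evidence) = 0.057868 / 0.099063 ≈ 0.584.

0.584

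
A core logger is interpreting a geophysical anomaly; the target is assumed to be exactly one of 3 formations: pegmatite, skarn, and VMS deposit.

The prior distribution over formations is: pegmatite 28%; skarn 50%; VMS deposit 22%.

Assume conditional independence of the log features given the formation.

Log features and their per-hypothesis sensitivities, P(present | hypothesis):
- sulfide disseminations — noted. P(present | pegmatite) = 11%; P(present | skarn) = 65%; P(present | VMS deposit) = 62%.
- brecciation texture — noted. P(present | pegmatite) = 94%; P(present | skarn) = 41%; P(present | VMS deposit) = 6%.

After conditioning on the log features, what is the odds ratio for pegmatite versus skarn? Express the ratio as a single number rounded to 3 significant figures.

Posterior odds equal prior odds times the likelihood ratio; only the two competing hypotheses matter.
  pegmatite: 0.28 × 0.11 × 0.94 = 0.028952
  skarn: 0.50 × 0.65 × 0.41 = 0.13325
Posterior odds = 0.028952 / 0.13325 ≈ 0.217.

0.217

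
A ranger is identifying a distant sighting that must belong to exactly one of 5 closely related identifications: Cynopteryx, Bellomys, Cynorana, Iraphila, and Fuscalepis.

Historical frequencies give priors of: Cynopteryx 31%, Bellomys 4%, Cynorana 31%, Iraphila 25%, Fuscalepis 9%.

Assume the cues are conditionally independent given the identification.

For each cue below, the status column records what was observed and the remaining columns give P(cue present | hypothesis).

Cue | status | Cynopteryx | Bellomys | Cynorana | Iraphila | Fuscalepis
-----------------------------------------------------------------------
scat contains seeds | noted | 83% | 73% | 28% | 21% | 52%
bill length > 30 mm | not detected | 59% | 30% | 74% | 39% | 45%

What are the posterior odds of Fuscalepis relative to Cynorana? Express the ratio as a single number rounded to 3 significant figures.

1.14

The normalizing constant cancels in an odds ratio, so compute prior × likelihood for the two hypotheses only (using 1 − P(present | H) for each absent cue):
  Fuscalepis: 0.09 × 0.52 × (1 − 0.45) = 0.02574
  Cynorana: 0.31 × 0.28 × (1 − 0.74) = 0.022568
Posterior odds = 0.02574 / 0.022568 ≈ 1.14.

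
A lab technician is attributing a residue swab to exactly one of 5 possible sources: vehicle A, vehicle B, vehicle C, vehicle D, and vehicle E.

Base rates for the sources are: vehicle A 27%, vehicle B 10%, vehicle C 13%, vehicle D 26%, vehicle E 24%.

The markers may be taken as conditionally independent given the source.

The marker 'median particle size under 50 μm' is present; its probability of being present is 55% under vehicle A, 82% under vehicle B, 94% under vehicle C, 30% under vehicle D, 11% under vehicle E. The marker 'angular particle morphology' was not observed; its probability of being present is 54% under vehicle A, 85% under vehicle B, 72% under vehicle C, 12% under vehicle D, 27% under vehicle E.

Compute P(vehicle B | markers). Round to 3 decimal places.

0.061

Multiply each prior by the joint likelihood of the marker pattern (using 1 − P(present | H) for each absent marker):
  vehicle A: 0.27 × 0.55 × (1 − 0.54) = 0.06831
  vehicle B: 0.10 × 0.82 × (1 − 0.85) = 0.0123
  vehicle C: 0.13 × 0.94 × (1 − 0.72) = 0.034216
  vehicle D: 0.26 × 0.30 × (1 − 0.12) = 0.06864
  vehicle E: 0.24 × 0.11 × (1 − 0.27) = 0.019272
Marginal likelihood of the evidence = 0.20274.
P(vehicle B | evidence) = 0.0123 / 0.20274 ≈ 0.061.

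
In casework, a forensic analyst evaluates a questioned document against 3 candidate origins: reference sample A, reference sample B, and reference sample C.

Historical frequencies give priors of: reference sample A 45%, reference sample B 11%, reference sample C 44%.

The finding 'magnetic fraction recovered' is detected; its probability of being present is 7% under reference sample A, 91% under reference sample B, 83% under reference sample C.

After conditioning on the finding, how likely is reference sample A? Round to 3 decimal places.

Multiply each prior by the likelihood of the finding:
  reference sample A: 0.45 × 0.07 = 0.0315
  reference sample B: 0.11 × 0.91 = 0.1001
  reference sample C: 0.44 × 0.83 = 0.3652
Marginal likelihood of the evidence = 0.4968.
P(reference sample A | evidence) = 0.0315 / 0.4968 ≈ 0.063.

0.063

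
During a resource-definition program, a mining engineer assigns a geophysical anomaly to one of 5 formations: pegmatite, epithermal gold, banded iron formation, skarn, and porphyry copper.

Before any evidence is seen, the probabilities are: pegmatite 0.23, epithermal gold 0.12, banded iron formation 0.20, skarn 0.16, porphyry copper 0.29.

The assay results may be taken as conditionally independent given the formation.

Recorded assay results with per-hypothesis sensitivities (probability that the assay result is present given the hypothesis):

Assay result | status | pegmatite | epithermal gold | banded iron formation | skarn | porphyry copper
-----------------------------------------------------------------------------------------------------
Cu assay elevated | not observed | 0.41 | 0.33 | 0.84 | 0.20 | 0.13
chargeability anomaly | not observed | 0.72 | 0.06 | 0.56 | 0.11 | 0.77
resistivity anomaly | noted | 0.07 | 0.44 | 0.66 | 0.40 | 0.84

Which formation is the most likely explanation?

porphyry copper

By Bayes' rule with conditional independence, the unnormalized weight for each hypothesis is prior × ∏ likelihoods (using 1 − P(present | H) for each absent assay result):
  pegmatite: 0.23 × (1 − 0.41) × (1 − 0.72) × 0.07 = 0.0026597
  epithermal gold: 0.12 × (1 − 0.33) × (1 − 0.06) × 0.44 = 0.033253
  banded iron formation: 0.20 × (1 − 0.84) × (1 − 0.56) × 0.66 = 0.0092928
  skarn: 0.16 × (1 − 0.20) × (1 − 0.11) × 0.40 = 0.045568
  porphyry copper: 0.29 × (1 − 0.13) × (1 − 0.77) × 0.84 = 0.048744
Normalizing constant Z = 0.0026597 + 0.033253 + 0.0092928 + 0.045568 + 0.048744 = 0.13952.
P(pegmatite | evidence) ≈ 0.0026597 / 0.13952 ≈ 0.019
P(epithermal gold | evidence) ≈ 0.033253 / 0.13952 ≈ 0.238
P(banded iron formation | evidence) ≈ 0.0092928 / 0.13952 ≈ 0.067
P(skarn | evidence) ≈ 0.045568 / 0.13952 ≈ 0.327
P(porphyry copper | evidence) ≈ 0.048744 / 0.13952 ≈ 0.349
The largest is 0.349, so porphyry copper is most probable.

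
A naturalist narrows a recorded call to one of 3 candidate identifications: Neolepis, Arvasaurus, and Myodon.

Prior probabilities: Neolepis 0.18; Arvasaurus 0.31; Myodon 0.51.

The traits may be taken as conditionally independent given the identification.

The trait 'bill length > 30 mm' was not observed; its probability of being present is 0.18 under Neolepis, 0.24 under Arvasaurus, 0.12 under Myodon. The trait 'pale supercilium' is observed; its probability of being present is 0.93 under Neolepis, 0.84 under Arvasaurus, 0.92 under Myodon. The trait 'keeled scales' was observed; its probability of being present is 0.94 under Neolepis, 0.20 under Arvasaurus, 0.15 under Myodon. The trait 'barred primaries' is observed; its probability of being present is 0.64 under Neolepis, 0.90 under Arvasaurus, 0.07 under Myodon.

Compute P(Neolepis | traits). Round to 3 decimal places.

0.674

For each hypothesis, the unnormalized posterior weight is prior × product of the trait likelihoods (using 1 − P(present | H) for each absent trait):
  Neolepis: 0.18 × (1 − 0.18) × 0.93 × 0.94 × 0.64 = 0.08258
  Arvasaurus: 0.31 × (1 − 0.24) × 0.84 × 0.20 × 0.90 = 0.035623
  Myodon: 0.51 × (1 − 0.12) × 0.92 × 0.15 × 0.07 = 0.0043354
The unnormalized weights sum to 0.12254.
P(Neolepis | evidence) = 0.08258 / 0.12254 ≈ 0.674.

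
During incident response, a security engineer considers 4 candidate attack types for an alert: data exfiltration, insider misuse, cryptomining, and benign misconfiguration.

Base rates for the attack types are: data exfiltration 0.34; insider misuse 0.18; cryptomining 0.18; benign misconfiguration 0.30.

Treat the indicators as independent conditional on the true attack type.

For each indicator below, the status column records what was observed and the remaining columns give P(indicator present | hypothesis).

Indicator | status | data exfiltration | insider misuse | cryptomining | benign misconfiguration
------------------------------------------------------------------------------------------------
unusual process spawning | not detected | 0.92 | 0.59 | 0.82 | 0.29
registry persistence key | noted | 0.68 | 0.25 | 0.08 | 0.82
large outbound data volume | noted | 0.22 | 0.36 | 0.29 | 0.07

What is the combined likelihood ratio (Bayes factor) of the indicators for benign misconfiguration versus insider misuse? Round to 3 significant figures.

Take the product of per-indicator likelihoods under each hypothesis (using 1 − P(present | H) for each absent indicator), then divide.
  benign misconfiguration: (1 − 0.29) × 0.82 × 0.07 = 0.040754
  insider misuse: (1 − 0.59) × 0.25 × 0.36 = 0.0369
Bayes factor = 0.040754 / 0.0369 ≈ 1.10

1.10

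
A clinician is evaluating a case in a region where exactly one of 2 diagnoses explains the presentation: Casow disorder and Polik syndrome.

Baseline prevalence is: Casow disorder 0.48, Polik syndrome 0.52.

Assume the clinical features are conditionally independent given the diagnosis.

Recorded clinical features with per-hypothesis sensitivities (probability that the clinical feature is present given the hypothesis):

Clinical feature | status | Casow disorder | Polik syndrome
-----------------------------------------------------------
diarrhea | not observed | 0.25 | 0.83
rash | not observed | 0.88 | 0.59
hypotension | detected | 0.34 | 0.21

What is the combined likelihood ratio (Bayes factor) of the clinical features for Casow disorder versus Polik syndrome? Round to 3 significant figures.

Joint likelihood of the clinical feature pattern under each hypothesis (using 1 − P(present | H) for each absent clinical feature):
  Casow disorder: (1 − 0.25) × (1 − 0.88) × 0.34 = 0.0306
  Polik syndrome: (1 − 0.83) × (1 − 0.59) × 0.21 = 0.014637
Bayes factor = 0.0306 / 0.014637 ≈ 2.09

2.09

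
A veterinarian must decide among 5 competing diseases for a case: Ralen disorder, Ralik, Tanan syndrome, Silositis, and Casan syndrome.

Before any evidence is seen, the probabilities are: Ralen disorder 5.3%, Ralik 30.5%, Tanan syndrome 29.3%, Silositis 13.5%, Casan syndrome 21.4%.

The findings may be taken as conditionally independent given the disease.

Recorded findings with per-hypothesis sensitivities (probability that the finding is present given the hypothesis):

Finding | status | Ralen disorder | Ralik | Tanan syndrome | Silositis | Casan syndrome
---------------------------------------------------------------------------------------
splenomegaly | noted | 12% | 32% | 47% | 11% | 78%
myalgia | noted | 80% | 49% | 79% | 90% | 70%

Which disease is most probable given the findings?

Casan syndrome

For each hypothesis, the unnormalized posterior weight is prior × product of the finding likelihoods:
  Ralen disorder: 0.053 × 0.12 × 0.80 = 0.005088
  Ralik: 0.305 × 0.32 × 0.49 = 0.047824
  Tanan syndrome: 0.293 × 0.47 × 0.79 = 0.10879
  Silositis: 0.135 × 0.11 × 0.90 = 0.013365
  Casan syndrome: 0.214 × 0.78 × 0.70 = 0.11684
Marginal likelihood of the evidence = 0.29191.
P(Ralen disorder | evidence) ≈ 0.005088 / 0.29191 ≈ 0.017
P(Ralik | evidence) ≈ 0.047824 / 0.29191 ≈ 0.164
P(Tanan syndrome | evidence) ≈ 0.10879 / 0.29191 ≈ 0.373
P(Silositis | evidence) ≈ 0.013365 / 0.29191 ≈ 0.046
P(Casan syndrome | evidence) ≈ 0.11684 / 0.29191 ≈ 0.400
The largest is 0.400, so Casan syndrome is most probable.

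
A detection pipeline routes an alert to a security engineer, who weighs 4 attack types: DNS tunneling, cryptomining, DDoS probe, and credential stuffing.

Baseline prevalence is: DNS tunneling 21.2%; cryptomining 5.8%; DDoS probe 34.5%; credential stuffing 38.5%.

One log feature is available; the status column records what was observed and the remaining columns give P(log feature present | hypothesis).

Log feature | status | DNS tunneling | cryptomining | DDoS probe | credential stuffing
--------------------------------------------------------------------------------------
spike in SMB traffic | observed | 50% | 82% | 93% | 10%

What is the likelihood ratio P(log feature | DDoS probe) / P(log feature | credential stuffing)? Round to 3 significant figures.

The Bayes factor is the ratio of the two likelihoods.
  DDoS probe: 0.93
  credential stuffing: 0.1
Bayes factor = 0.93 / 0.1 ≈ 9.30

9.30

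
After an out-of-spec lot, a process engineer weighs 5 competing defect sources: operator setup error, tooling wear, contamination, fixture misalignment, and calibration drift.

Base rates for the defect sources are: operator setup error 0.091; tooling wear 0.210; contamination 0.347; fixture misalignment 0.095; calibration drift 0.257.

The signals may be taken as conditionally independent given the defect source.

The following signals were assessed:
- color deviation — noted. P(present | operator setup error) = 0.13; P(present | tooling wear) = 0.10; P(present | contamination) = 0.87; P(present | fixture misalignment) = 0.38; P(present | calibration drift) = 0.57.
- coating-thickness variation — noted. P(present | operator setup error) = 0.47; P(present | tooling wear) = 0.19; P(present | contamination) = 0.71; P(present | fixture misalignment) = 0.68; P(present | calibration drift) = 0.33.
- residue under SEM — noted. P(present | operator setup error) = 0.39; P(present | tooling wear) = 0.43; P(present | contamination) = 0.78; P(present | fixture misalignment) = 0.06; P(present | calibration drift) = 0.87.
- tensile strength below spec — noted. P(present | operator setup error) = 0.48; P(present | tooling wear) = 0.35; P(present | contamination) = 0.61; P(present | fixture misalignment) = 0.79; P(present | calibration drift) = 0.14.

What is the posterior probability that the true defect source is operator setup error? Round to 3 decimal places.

Multiply each prior by the joint likelihood of the signal pattern:
  operator setup error: 0.091 × 0.13 × 0.47 × 0.39 × 0.48 = 0.0010409
  tooling wear: 0.210 × 0.10 × 0.19 × 0.43 × 0.35 = 0.0006005
  contamination: 0.347 × 0.87 × 0.71 × 0.78 × 0.61 = 0.10198
  fixture misalignment: 0.095 × 0.38 × 0.68 × 0.06 × 0.79 = 0.0011636
  calibration drift: 0.257 × 0.57 × 0.33 × 0.87 × 0.14 = 0.005888
Normalizing constant Z = 0.0010409 + 0.0006005 + 0.10198 + 0.0011636 + 0.005888 = 0.11068.
P(operator setup error | evidence) = 0.0010409 / 0.11068 ≈ 0.009.

0.009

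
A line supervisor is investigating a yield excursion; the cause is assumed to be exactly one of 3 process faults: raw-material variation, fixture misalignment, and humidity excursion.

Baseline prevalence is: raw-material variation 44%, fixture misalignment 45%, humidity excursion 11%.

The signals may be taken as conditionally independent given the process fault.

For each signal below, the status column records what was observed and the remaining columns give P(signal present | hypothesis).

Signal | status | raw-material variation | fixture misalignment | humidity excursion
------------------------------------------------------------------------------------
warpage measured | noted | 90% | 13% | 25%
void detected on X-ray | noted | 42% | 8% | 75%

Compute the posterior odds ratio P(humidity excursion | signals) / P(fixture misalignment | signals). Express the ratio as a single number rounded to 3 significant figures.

The normalizing constant cancels in an odds ratio, so compute prior × likelihood for the two hypotheses only:
  humidity excursion: 0.11 × 0.25 × 0.75 = 0.020625
  fixture misalignment: 0.45 × 0.13 × 0.08 = 0.00468
Odds(humidity excursion : fixture misalignment) = 0.020625 / 0.00468 ≈ 4.41.

4.41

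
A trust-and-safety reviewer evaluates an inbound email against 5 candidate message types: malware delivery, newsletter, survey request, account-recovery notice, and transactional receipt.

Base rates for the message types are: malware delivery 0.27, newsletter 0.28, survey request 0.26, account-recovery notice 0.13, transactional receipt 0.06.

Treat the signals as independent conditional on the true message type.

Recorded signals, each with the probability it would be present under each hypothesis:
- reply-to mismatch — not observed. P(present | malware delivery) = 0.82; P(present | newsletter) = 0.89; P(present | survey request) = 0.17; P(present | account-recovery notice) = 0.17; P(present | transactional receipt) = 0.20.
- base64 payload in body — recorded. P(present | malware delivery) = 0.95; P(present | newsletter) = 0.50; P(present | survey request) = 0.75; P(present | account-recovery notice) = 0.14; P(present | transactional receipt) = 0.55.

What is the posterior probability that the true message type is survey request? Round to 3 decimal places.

Multiply each prior by the joint likelihood of the signal pattern (using 1 − P(present | H) for each absent signal):
  malware delivery: 0.27 × (1 − 0.82) × 0.95 = 0.04617
  newsletter: 0.28 × (1 − 0.89) × 0.50 = 0.0154
  survey request: 0.26 × (1 − 0.17) × 0.75 = 0.16185
  account-recovery notice: 0.13 × (1 − 0.17) × 0.14 = 0.015106
  transactional receipt: 0.06 × (1 − 0.20) × 0.55 = 0.0264
The unnormalized weights sum to 0.26493.
P(survey request | evidence) = 0.16185 / 0.26493 ≈ 0.611.

0.611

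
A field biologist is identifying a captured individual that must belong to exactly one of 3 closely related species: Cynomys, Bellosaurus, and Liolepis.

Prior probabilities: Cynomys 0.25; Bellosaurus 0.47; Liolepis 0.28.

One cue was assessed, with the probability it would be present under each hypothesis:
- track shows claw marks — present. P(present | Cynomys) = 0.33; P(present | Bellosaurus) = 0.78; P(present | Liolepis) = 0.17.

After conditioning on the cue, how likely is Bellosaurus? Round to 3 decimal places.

0.738

For each hypothesis, the unnormalized posterior weight is prior × likelihood:
  Cynomys: 0.25 × 0.33 = 0.0825
  Bellosaurus: 0.47 × 0.78 = 0.3666
  Liolepis: 0.28 × 0.17 = 0.0476
Marginal likelihood of the evidence = 0.4967.
P(Bellosaurus | evidence) = 0.3666 / 0.4967 ≈ 0.738.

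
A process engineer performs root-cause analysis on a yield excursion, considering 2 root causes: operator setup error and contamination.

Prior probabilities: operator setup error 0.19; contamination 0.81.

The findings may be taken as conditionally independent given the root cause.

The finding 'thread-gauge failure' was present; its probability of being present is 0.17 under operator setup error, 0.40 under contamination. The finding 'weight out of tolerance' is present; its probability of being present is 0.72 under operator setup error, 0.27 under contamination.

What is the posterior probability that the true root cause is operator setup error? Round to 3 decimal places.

Multiply each prior by the joint likelihood of the evidence pattern:
  operator setup error: 0.19 × 0.17 × 0.72 = 0.023256
  contamination: 0.81 × 0.40 × 0.27 = 0.08748
Normalizing constant Z = 0.023256 + 0.08748 = 0.11074.
P(operator setup error | evidence) = 0.023256 / 0.11074 ≈ 0.210.

0.210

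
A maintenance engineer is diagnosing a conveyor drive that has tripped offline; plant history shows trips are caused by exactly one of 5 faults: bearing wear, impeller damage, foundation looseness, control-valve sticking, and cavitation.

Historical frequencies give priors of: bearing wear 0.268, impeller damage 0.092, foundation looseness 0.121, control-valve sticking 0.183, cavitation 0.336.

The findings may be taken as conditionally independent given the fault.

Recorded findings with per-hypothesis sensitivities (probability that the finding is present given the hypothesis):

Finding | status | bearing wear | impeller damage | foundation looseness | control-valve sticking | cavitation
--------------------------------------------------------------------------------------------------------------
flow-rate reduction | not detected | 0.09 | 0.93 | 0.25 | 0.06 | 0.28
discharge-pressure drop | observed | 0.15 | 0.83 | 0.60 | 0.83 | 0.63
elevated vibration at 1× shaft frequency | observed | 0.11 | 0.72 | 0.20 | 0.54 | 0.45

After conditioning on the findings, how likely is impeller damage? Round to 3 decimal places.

0.023

Multiply each prior by the joint likelihood of the evidence pattern (using 1 − P(present | H) for each absent finding):
  bearing wear: 0.268 × (1 − 0.09) × 0.15 × 0.11 = 0.004024
  impeller damage: 0.092 × (1 − 0.93) × 0.83 × 0.72 = 0.0038485
  foundation looseness: 0.121 × (1 − 0.25) × 0.60 × 0.20 = 0.01089
  control-valve sticking: 0.183 × (1 − 0.06) × 0.83 × 0.54 = 0.077099
  cavitation: 0.336 × (1 − 0.28) × 0.63 × 0.45 = 0.068584
Normalizing constant Z = 0.004024 + 0.0038485 + 0.01089 + 0.077099 + 0.068584 = 0.16445.
P(impeller damage | evidence) = 0.0038485 / 0.16445 ≈ 0.023.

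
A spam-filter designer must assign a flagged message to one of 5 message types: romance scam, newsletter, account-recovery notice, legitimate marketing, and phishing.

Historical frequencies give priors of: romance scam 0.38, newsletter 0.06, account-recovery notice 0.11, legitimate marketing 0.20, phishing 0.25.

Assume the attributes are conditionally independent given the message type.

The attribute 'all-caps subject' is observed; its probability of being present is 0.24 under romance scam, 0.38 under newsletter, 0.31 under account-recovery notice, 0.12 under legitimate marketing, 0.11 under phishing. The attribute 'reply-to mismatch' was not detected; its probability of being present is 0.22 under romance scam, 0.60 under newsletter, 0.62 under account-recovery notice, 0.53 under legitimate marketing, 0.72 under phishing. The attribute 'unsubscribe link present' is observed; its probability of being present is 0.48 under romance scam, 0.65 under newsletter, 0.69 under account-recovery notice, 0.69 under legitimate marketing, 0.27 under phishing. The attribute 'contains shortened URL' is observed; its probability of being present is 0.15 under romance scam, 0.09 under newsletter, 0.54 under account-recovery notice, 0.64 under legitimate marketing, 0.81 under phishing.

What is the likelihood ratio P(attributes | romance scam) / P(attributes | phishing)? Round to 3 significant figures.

2.00

Take the product of per-attribute likelihoods under each hypothesis (using 1 − P(present | H) for each absent attribute), then divide.
  romance scam: 0.24 × (1 − 0.22) × 0.48 × 0.15 = 0.013478
  phishing: 0.11 × (1 − 0.72) × 0.27 × 0.81 = 0.006736
Bayes factor = 0.013478 / 0.006736 ≈ 2.00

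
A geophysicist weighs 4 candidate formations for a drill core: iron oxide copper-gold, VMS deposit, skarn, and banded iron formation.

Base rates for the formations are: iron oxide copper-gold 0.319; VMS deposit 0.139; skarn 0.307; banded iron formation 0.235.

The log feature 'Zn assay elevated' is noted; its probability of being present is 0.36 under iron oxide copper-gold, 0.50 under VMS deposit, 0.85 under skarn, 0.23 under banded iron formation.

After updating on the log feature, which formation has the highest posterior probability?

skarn

For each hypothesis, the unnormalized posterior weight is prior × likelihood:
  iron oxide copper-gold: 0.319 × 0.36 = 0.11484
  VMS deposit: 0.139 × 0.50 = 0.0695
  skarn: 0.307 × 0.85 = 0.26095
  banded iron formation: 0.235 × 0.23 = 0.05405
Normalizing constant Z = 0.11484 + 0.0695 + 0.26095 + 0.05405 = 0.49934.
P(iron oxide copper-gold | evidence) ≈ 0.11484 / 0.49934 ≈ 0.230
P(VMS deposit | evidence) ≈ 0.0695 / 0.49934 ≈ 0.139
P(skarn | evidence) ≈ 0.26095 / 0.49934 ≈ 0.523
P(banded iron formation | evidence) ≈ 0.05405 / 0.49934 ≈ 0.108
The largest is 0.523, so skarn is most probable.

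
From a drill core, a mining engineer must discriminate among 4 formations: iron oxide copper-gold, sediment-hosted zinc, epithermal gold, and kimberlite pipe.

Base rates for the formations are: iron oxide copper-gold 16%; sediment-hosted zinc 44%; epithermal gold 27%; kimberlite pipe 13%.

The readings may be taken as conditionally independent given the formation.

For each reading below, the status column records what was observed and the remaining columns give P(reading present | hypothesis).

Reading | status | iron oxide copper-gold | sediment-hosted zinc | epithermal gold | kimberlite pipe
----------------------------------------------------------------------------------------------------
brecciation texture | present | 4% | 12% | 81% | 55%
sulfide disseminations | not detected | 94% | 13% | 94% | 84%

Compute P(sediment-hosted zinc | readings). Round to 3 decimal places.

By Bayes' rule with conditional independence, the unnormalized weight for each hypothesis is prior × ∏ likelihoods (using 1 − P(present | H) for each absent reading):
  iron oxide copper-gold: 0.16 × 0.04 × (1 − 0.94) = 0.000384
  sediment-hosted zinc: 0.44 × 0.12 × (1 − 0.13) = 0.045936
  epithermal gold: 0.27 × 0.81 × (1 − 0.94) = 0.013122
  kimberlite pipe: 0.13 × 0.55 × (1 − 0.84) = 0.01144
The unnormalized weights sum to 0.070882.
P(sediment-hosted zinc | evidence) = 0.045936 / 0.070882 ≈ 0.648.

0.648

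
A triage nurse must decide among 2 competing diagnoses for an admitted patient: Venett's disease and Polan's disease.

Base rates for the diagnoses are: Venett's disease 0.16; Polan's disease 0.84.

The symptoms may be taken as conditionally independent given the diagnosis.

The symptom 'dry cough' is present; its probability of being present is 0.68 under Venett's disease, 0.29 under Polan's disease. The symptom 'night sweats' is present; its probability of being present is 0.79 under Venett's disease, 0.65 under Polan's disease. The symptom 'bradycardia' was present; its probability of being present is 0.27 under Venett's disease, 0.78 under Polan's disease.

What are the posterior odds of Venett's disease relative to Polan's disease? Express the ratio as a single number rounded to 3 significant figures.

Posterior odds equal prior odds times the likelihood ratio; only the two competing hypotheses matter.
  Venett's disease: 0.16 × 0.68 × 0.79 × 0.27 = 0.023207
  Polan's disease: 0.84 × 0.29 × 0.65 × 0.78 = 0.12351
Posterior odds = 0.023207 / 0.12351 ≈ 0.188.

0.188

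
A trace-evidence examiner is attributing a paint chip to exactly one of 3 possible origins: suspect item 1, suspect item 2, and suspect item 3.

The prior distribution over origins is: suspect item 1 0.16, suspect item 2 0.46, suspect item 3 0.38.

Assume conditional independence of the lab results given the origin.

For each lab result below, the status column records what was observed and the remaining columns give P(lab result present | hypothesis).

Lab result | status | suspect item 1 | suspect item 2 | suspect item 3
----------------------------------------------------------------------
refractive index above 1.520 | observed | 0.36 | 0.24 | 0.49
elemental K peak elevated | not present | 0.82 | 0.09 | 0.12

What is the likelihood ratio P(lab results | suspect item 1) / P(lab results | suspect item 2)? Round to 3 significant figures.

Take the product of per-lab result likelihoods under each hypothesis (using 1 − P(present | H) for each absent lab result), then divide.
  suspect item 1: 0.36 × (1 − 0.82) = 0.0648
  suspect item 2: 0.24 × (1 − 0.09) = 0.2184
Bayes factor = 0.0648 / 0.2184 ≈ 0.297

0.297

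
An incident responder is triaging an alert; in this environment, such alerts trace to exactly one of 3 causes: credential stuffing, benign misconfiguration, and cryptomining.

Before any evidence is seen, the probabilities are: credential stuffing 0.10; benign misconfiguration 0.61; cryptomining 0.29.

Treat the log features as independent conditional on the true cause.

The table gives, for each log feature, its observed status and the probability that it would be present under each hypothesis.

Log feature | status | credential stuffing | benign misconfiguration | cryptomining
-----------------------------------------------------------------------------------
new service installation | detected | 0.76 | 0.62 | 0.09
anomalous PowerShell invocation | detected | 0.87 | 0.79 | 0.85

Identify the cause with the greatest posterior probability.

By Bayes' rule with conditional independence, the unnormalized weight for each hypothesis is prior × ∏ likelihoods:
  credential stuffing: 0.10 × 0.76 × 0.87 = 0.06612
  benign misconfiguration: 0.61 × 0.62 × 0.79 = 0.29878
  cryptomining: 0.29 × 0.09 × 0.85 = 0.022185
The unnormalized weights sum to 0.38708.
P(credential stuffing | evidence) ≈ 0.06612 / 0.38708 ≈ 0.171
P(benign misconfiguration | evidence) ≈ 0.29878 / 0.38708 ≈ 0.772
P(cryptomining | evidence) ≈ 0.022185 / 0.38708 ≈ 0.057
The largest is 0.772, so benign misconfiguration is most probable.

benign misconfiguration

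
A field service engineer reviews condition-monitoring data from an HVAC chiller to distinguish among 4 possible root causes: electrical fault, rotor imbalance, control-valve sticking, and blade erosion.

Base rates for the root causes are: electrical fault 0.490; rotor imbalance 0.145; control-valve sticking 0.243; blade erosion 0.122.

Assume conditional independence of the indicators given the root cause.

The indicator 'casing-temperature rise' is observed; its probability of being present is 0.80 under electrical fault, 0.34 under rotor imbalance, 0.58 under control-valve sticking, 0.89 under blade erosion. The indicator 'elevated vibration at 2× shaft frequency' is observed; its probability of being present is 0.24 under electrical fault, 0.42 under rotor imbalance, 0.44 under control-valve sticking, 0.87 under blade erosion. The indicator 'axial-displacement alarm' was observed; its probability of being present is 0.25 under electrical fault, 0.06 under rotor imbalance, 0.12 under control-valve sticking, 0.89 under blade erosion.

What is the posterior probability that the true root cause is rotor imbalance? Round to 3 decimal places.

By Bayes' rule with conditional independence, the unnormalized weight for each hypothesis is prior × ∏ likelihoods:
  electrical fault: 0.490 × 0.80 × 0.24 × 0.25 = 0.02352
  rotor imbalance: 0.145 × 0.34 × 0.42 × 0.06 = 0.0012424
  control-valve sticking: 0.243 × 0.58 × 0.44 × 0.12 = 0.0074416
  blade erosion: 0.122 × 0.89 × 0.87 × 0.89 = 0.084073
Marginal likelihood of the evidence = 0.11628.
P(rotor imbalance | evidence) = 0.0012424 / 0.11628 ≈ 0.011.

0.011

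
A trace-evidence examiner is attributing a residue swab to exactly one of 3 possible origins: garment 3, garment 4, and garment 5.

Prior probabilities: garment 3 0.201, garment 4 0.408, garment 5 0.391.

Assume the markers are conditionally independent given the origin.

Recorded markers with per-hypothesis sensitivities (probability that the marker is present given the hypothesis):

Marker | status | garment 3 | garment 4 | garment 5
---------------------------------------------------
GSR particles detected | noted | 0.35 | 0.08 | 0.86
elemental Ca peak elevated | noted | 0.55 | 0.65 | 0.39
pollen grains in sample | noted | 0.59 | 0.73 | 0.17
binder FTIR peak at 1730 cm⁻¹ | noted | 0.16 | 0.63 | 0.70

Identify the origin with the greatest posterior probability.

For each hypothesis, the unnormalized posterior weight is prior × product of the marker likelihoods:
  garment 3: 0.201 × 0.35 × 0.55 × 0.59 × 0.16 = 0.0036526
  garment 4: 0.408 × 0.08 × 0.65 × 0.73 × 0.63 = 0.0097572
  garment 5: 0.391 × 0.86 × 0.39 × 0.17 × 0.70 = 0.015606
Normalizing constant Z = 0.0036526 + 0.0097572 + 0.015606 = 0.029016.
P(garment 3 | evidence) ≈ 0.0036526 / 0.029016 ≈ 0.126
P(garment 4 | evidence) ≈ 0.0097572 / 0.029016 ≈ 0.336
P(garment 5 | evidence) ≈ 0.015606 / 0.029016 ≈ 0.538
The largest is 0.538, so garment 5 is most probable.

garment 5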